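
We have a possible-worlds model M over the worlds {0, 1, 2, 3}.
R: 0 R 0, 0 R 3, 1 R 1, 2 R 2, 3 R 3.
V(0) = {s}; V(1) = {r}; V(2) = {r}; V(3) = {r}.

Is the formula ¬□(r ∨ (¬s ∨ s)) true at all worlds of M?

No

Let φ = ¬□(r ∨ (¬s ∨ s)). Evaluate φ at each world:
  0 (successors {0, 3}): φ is false.
  1 (successors {1}): φ is false.
  2 (successors {2}): φ is false.
  3 (successors {3}): φ is false.
Detail at 0 (counterexample):
  At 0: □(r ∨ (¬s ∨ s)) is true, so ¬□(r ∨ (¬s ∨ s)) is false.
    At 0: □(r ∨ (¬s ∨ s)) requires r ∨ (¬s ∨ s) at every successor {0, 3}.
      At 0: r ∨ (¬s ∨ s) is true.
      At 3: r ∨ (¬s ∨ s) is true.
    So □(r ∨ (¬s ∨ s)) is true at 0.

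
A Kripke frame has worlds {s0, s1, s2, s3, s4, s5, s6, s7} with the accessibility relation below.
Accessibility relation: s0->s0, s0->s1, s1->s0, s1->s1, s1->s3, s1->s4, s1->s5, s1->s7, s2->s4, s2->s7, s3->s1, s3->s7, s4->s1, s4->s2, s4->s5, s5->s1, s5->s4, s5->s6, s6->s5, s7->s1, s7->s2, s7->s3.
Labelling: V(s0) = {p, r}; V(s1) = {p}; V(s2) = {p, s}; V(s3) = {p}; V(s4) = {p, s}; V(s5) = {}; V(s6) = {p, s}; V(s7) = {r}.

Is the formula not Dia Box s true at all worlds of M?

Recall that Box ψ holds at a world iff ψ holds at every accessible world, and Dia ψ holds iff ψ holds at some accessible world.
Let φ = not Dia Box s. Evaluate φ at each world:
  s0 (successors {s0, s1}): φ is true.
  s1 (successors {s0, s1, s3, s4, s5, s7}): φ is true.
  s2 (successors {s4, s7}): φ is true.
  s3 (successors {s1, s7}): φ is true.
  s4 (successors {s1, s2, s5}): φ is true.
  s5 (successors {s1, s4, s6}): φ is true.
  s6 (successors {s5}): φ is true.
  s7 (successors {s1, s2, s3}): φ is true.
For instance, at s5:
  At s5: Dia Box s is false, so not Dia Box s is true.
    At s5: Dia Box s requires Box s at some successor in {s1, s4, s6}.
      At s1: Box s is false.
      At s4: Box s is false.
      At s6: Box s is false.
    So Dia Box s is false at s5.

Yes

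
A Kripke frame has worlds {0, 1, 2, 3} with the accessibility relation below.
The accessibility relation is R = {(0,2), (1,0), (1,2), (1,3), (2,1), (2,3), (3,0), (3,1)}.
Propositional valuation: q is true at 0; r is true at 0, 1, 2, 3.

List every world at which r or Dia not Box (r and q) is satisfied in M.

Recall that Box ψ holds at a world iff ψ holds at every accessible world, and Dia ψ holds iff ψ holds at some accessible world.
Let φ = r or Dia not Box (r and q). Evaluate φ at each world:
  0 (successors {2}): φ is true.
  1 (successors {0, 2, 3}): φ is true.
  2 (successors {1, 3}): φ is true.
  3 (successors {0, 1}): φ is true.
For instance, at 3:
  At 3: r is true, Dia not Box (r and q) is true, so r or Dia not Box (r and q) is true.
    At 3: Dia not Box (r and q) requires not Box (r and q) at some successor in {0, 1}.
      not Box (r and q) holds at 0, so Dia not Box (r and q) is true at 3.
Satisfying worlds: {0, 1, 2, 3}

0, 1, 2, 3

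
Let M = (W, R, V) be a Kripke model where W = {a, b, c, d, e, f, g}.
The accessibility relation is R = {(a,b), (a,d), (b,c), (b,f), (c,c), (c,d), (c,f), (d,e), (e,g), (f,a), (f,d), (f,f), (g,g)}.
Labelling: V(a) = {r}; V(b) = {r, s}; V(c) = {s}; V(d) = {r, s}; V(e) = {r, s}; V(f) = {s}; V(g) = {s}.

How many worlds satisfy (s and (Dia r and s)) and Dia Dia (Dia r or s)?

3

Let φ = (s and (Dia r and s)) and Dia Dia (Dia r or s). Evaluate φ at each world:
  a (successors {b, d}): φ is false.
  b (successors {c, f}): φ is false.
  c (successors {c, d, f}): φ is true.
  d (successors {e}): φ is true.
  e (successors {g}): φ is false.
  f (successors {a, d, f}): φ is true.
  g (successors {g}): φ is false.
For instance, at e:
  At e: s and (Dia r and s) is false, Dia Dia (Dia r or s) is true, so (s and (Dia r and s)) and Dia Dia (Dia r or s) is false.
    At e: s is true, Dia r and s is false, so s and (Dia r and s) is false.
      At e: Dia r is false, s is true, so Dia r and s is false.
    At e: Dia Dia (Dia r or s) requires Dia (Dia r or s) at some successor in {g}.
      Dia (Dia r or s) holds at g, so Dia Dia (Dia r or s) is true at e.
Satisfying worlds: {c, d, f}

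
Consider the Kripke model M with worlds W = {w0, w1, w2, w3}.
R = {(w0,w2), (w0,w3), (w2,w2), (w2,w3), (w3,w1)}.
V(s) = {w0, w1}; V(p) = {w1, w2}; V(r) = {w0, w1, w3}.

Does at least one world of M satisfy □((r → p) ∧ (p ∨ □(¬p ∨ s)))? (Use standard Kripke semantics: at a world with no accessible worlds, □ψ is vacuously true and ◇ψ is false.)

Let φ = □((r → p) ∧ (p ∨ □(¬p ∨ s))). Evaluate φ at each world:
  w0 (successors {w2, w3}): φ is false.
  w1 (successors ∅): φ is true.
  w2 (successors {w2, w3}): φ is false.
  w3 (successors {w1}): φ is true.
Detail at w1 (witness):
  At w1: no accessible worlds, so □((r → p) ∧ (p ∨ □(¬p ∨ s))) holds vacuously.

Yes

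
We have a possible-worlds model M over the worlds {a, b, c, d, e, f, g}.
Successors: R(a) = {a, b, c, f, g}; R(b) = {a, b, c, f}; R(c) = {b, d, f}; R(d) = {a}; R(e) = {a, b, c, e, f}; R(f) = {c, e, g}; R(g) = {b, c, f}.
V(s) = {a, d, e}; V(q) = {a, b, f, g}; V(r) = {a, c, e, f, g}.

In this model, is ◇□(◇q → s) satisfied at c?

At c: ◇□(◇q → s) requires □(◇q → s) at some successor in {b, d, f}.
  □(◇q → s) holds at d, so ◇□(◇q → s) is true at c.
    At d: □(◇q → s) requires ◇q → s at every successor {a}.
      At a: ◇q → s is true.
    So □(◇q → s) is true at d.

Yes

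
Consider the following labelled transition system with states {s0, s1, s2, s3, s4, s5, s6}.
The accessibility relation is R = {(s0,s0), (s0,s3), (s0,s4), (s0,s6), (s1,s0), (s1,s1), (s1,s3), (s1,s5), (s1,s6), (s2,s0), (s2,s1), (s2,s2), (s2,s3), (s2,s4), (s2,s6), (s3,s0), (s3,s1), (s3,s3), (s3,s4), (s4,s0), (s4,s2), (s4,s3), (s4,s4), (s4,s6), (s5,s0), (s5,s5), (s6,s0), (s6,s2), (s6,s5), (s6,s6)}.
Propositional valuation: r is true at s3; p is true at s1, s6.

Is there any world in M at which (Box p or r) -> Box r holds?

Yes

Let φ = (Box p or r) -> Box r. Evaluate φ at each world:
  s0 (successors {s0, s3, s4, s6}): φ is true.
  s1 (successors {s0, s1, s3, s5, s6}): φ is true.
  s2 (successors {s0, s1, s2, s3, s4, s6}): φ is true.
  s3 (successors {s0, s1, s3, s4}): φ is false.
  s4 (successors {s0, s2, s3, s4, s6}): φ is true.
  s5 (successors {s0, s5}): φ is true.
  s6 (successors {s0, s2, s5, s6}): φ is true.
Detail at s0 (witness):
  At s0: Box p or r is false, Box r is false, so (Box p or r) -> Box r is true.
    At s0: Box p is false, r is false, so Box p or r is false.
      At s0: Box p requires p at every successor {s0, s3, s4, s6}.
        p fails at s0, so Box p is false at s0.
    At s0: Box r requires r at every successor {s0, s3, s4, s6}.
      r fails at s0, so Box r is false at s0.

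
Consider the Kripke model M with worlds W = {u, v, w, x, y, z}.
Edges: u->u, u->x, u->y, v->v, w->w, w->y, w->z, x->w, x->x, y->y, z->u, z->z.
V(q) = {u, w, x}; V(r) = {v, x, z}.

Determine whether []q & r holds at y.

No

At y: []q is false, r is false, so []q & r is false.
  At y: []q requires q at every successor {y}.
    q fails at y, so []q is false at y.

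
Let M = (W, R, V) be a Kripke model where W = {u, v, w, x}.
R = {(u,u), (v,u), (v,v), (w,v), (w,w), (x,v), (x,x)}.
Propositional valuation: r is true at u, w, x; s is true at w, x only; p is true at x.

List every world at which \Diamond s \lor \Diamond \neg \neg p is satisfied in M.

Recall that \Diamond ψ holds at a world iff ψ holds at some accessible world.
Let φ = \Diamond s \lor \Diamond \neg \neg p. Evaluate φ at each world:
  u (successors {u}): φ is false.
  v (successors {u, v}): φ is false.
  w (successors {v, w}): φ is true.
  x (successors {v, x}): φ is true.
For instance, at v:
  At v: \Diamond s is false, \Diamond \neg \neg p is false, so \Diamond s \lor \Diamond \neg \neg p is false.
    At v: \Diamond s requires s at some successor in {u, v}.
      At u: s is false.
      At v: s is false.
    So \Diamond s is false at v.
    At v: \Diamond \neg \neg p requires \neg \neg p at some successor in {u, v}.
      At u: \neg \neg p is false.
      At v: \neg \neg p is false.
    So \Diamond \neg \neg p is false at v.
Satisfying worlds: {w, x}

w, x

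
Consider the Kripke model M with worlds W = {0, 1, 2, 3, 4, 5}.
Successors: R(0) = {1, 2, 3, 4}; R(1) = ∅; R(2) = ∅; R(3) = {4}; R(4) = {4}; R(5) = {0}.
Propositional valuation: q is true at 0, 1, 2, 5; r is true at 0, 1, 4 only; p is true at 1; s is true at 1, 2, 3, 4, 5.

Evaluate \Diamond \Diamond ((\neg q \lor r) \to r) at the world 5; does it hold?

Yes

Recall that \Diamond ψ holds at a world iff ψ holds at some accessible world.
At 5: \Diamond \Diamond ((\neg q \lor r) \to r) requires \Diamond ((\neg q \lor r) \to r) at some successor in {0}.
  \Diamond ((\neg q \lor r) \to r) holds at 0, so \Diamond \Diamond ((\neg q \lor r) \to r) is true at 5.
    At 0: \Diamond ((\neg q \lor r) \to r) requires (\neg q \lor r) \to r at some successor in {1, 2, 3, 4}.
      (\neg q \lor r) \to r holds at 1, so \Diamond ((\neg q \lor r) \to r) is true at 0.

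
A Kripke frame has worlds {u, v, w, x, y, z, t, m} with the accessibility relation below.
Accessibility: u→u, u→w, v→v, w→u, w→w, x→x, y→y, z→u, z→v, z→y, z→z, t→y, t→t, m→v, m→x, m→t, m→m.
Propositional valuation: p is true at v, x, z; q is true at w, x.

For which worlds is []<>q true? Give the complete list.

u, w, x

Let φ = []<>q. Evaluate φ at each world:
  u (successors {u, w}): φ is true.
  v (successors {v}): φ is false.
  w (successors {u, w}): φ is true.
  x (successors {x}): φ is true.
  y (successors {y}): φ is false.
  z (successors {u, v, y, z}): φ is false.
  t (successors {y, t}): φ is false.
  m (successors {v, x, t, m}): φ is false.
For instance, at t:
  At t: []<>q requires <>q at every successor {y, t}.
    <>q fails at y, so []<>q is false at t.
      At y: <>q requires q at some successor in {y}.
        At y: q is false.
      So <>q is false at y.
Satisfying worlds: {u, w, x}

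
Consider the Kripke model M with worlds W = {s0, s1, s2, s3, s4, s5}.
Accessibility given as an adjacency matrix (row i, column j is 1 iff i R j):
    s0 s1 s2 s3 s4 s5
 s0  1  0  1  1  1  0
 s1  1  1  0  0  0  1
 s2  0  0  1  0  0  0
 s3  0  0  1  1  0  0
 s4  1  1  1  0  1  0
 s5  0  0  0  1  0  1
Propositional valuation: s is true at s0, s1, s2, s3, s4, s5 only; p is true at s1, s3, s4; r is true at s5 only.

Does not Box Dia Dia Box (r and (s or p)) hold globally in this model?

Let φ = not Box Dia Dia Box (r and (s or p)). Evaluate φ at each world:
  s0 (successors {s0, s2, s3, s4}): φ is true.
  s1 (successors {s0, s1, s5}): φ is true.
  s2 (successors {s2}): φ is true.
  s3 (successors {s2, s3}): φ is true.
  s4 (successors {s0, s1, s2, s4}): φ is true.
  s5 (successors {s3, s5}): φ is true.
For instance, at s1:
  At s1: Box Dia Dia Box (r and (s or p)) is false, so not Box Dia Dia Box (r and (s or p)) is true.
    At s1: Box Dia Dia Box (r and (s or p)) requires Dia Dia Box (r and (s or p)) at every successor {s0, s1, s5}.
      Dia Dia Box (r and (s or p)) fails at s0, so Box Dia Dia Box (r and (s or p)) is false at s1.

Yes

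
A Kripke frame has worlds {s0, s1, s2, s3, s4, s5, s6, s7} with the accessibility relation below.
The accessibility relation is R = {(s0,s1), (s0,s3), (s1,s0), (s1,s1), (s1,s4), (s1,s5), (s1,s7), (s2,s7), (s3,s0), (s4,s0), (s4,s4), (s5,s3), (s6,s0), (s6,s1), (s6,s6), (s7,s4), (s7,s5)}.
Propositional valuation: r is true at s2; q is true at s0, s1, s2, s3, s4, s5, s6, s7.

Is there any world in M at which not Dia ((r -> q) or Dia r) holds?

No

Recall that Dia ψ holds at a world iff ψ holds at some accessible world.
Let φ = not Dia ((r -> q) or Dia r). Evaluate φ at each world:
  s0 (successors {s1, s3}): φ is false.
  s1 (successors {s0, s1, s4, s5, s7}): φ is false.
  s2 (successors {s7}): φ is false.
  s3 (successors {s0}): φ is false.
  s4 (successors {s0, s4}): φ is false.
  s5 (successors {s3}): φ is false.
  s6 (successors {s0, s1, s6}): φ is false.
  s7 (successors {s4, s5}): φ is false.
For instance, at s2:
  At s2: Dia ((r -> q) or Dia r) is true, so not Dia ((r -> q) or Dia r) is false.
    At s2: Dia ((r -> q) or Dia r) requires (r -> q) or Dia r at some successor in {s7}.
      (r -> q) or Dia r holds at s7, so Dia ((r -> q) or Dia r) is true at s2.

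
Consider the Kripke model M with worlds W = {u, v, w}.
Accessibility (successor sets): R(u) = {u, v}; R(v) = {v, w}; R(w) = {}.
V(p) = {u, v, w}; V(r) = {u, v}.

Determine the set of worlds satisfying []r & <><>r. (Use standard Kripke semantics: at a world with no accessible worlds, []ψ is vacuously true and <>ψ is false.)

u

Let φ = []r & <><>r. Evaluate φ at each world:
  u (successors {u, v}): φ is true.
  v (successors {v, w}): φ is false.
  w (successors ∅): φ is false.
For instance, at u:
  At u: []r is true, <><>r is true, so []r & <><>r is true.
    At u: []r requires r at every successor {u, v}.
      At u: r is true.
      At v: r is true.
    So []r is true at u.
    At u: <><>r requires <>r at some successor in {u, v}.
      <>r holds at u, so <><>r is true at u.
Satisfying worlds: {u}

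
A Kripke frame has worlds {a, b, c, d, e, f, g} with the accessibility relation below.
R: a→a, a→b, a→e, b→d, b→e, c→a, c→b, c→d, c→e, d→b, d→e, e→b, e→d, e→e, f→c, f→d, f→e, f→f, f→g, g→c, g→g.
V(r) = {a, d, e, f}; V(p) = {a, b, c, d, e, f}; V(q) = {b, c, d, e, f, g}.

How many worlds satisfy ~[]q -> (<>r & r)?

Recall that []ψ holds at a world iff ψ holds at every accessible world, and <>ψ holds iff ψ holds at some accessible world.
Let φ = ~[]q -> (<>r & r). Evaluate φ at each world:
  a (successors {a, b, e}): φ is true.
  b (successors {d, e}): φ is true.
  c (successors {a, b, d, e}): φ is false.
  d (successors {b, e}): φ is true.
  e (successors {b, d, e}): φ is true.
  f (successors {c, d, e, f, g}): φ is true.
  g (successors {c, g}): φ is true.
For instance, at b:
  At b: ~[]q is false, <>r & r is false, so ~[]q -> (<>r & r) is true.
    At b: []q is true, so ~[]q is false.
      At b: []q requires q at every successor {d, e}.
        At d: q is true.
        At e: q is true.
      So []q is true at b.
    At b: <>r is true, r is false, so <>r & r is false.
      At b: <>r requires r at some successor in {d, e}.
        r holds at d, so <>r is true at b.
Satisfying worlds: {a, b, d, e, f, g}

6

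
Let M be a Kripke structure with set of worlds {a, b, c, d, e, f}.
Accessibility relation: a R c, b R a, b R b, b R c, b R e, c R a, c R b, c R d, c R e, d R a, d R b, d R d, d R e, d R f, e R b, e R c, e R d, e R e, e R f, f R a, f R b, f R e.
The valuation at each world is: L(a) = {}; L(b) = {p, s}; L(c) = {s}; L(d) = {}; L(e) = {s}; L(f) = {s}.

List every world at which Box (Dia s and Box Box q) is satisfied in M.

Let φ = Box (Dia s and Box Box q). Evaluate φ at each world:
  a (successors {c}): φ is false.
  b (successors {a, b, c, e}): φ is false.
  c (successors {a, b, d, e}): φ is false.
  d (successors {a, b, d, e, f}): φ is false.
  e (successors {b, c, d, e, f}): φ is false.
  f (successors {a, b, e}): φ is false.
For instance, at a:
  At a: Box (Dia s and Box Box q) requires Dia s and Box Box q at every successor {c}.
    Dia s and Box Box q fails at c, so Box (Dia s and Box Box q) is false at a.
      At c: Dia s is true, Box Box q is false, so Dia s and Box Box q is false.
Satisfying worlds: none.

none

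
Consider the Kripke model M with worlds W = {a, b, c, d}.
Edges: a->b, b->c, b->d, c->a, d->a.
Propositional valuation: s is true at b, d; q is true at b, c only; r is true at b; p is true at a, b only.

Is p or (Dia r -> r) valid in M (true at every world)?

Yes

Let φ = p or (Dia r -> r). Evaluate φ at each world:
  a (successors {b}): φ is true.
  b (successors {c, d}): φ is true.
  c (successors {a}): φ is true.
  d (successors {a}): φ is true.
For instance, at d:
  At d: p is false, Dia r -> r is true, so p or (Dia r -> r) is true.
    At d: Dia r is false, r is false, so Dia r -> r is true.
      At d: Dia r requires r at some successor in {a}.
        At a: r is false.
      So Dia r is false at d.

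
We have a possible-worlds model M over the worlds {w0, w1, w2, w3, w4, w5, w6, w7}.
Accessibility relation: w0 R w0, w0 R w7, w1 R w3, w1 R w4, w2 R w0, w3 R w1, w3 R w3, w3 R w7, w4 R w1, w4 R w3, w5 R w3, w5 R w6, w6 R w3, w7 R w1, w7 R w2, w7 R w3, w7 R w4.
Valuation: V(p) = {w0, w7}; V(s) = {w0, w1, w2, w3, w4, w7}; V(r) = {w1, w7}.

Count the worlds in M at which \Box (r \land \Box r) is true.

0

Let φ = \Box (r \land \Box r). Evaluate φ at each world:
  w0 (successors {w0, w7}): φ is false.
  w1 (successors {w3, w4}): φ is false.
  w2 (successors {w0}): φ is false.
  w3 (successors {w1, w3, w7}): φ is false.
  w4 (successors {w1, w3}): φ is false.
  w5 (successors {w3, w6}): φ is false.
  w6 (successors {w3}): φ is false.
  w7 (successors {w1, w2, w3, w4}): φ is false.
For instance, at w5:
  At w5: \Box (r \land \Box r) requires r \land \Box r at every successor {w3, w6}.
    r \land \Box r fails at w3, so \Box (r \land \Box r) is false at w5.
      At w3: r is false, \Box r is false, so r \land \Box r is false.
Satisfying worlds: none.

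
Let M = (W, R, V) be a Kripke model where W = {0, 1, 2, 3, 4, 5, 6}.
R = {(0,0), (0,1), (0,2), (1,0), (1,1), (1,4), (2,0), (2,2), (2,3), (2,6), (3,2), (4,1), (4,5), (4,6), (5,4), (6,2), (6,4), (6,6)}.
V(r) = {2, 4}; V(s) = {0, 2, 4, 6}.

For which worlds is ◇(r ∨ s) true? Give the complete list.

Let φ = ◇(r ∨ s). Evaluate φ at each world:
  0 (successors {0, 1, 2}): φ is true.
  1 (successors {0, 1, 4}): φ is true.
  2 (successors {0, 2, 3, 6}): φ is true.
  3 (successors {2}): φ is true.
  4 (successors {1, 5, 6}): φ is true.
  5 (successors {4}): φ is true.
  6 (successors {2, 4, 6}): φ is true.
For instance, at 3:
  At 3: ◇(r ∨ s) requires r ∨ s at some successor in {2}.
    r ∨ s holds at 2, so ◇(r ∨ s) is true at 3.
Satisfying worlds: {0, 1, 2, 3, 4, 5, 6}

0, 1, 2, 3, 4, 5, 6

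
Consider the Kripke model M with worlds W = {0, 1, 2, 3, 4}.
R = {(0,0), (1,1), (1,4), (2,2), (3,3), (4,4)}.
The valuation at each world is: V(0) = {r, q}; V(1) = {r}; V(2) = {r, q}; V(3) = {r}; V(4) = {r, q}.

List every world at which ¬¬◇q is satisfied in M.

Recall that ◇ψ holds at a world iff ψ holds at some accessible world.
Let φ = ¬¬◇q. Evaluate φ at each world:
  0 (successors {0}): φ is true.
  1 (successors {1, 4}): φ is true.
  2 (successors {2}): φ is true.
  3 (successors {3}): φ is false.
  4 (successors {4}): φ is true.
For instance, at 4:
  At 4: ¬◇q is false, so ¬¬◇q is true.
    At 4: ◇q is true, so ¬◇q is false.
      At 4: ◇q requires q at some successor in {4}.
        q holds at 4, so ◇q is true at 4.
Satisfying worlds: {0, 1, 2, 4}

0, 1, 2, 4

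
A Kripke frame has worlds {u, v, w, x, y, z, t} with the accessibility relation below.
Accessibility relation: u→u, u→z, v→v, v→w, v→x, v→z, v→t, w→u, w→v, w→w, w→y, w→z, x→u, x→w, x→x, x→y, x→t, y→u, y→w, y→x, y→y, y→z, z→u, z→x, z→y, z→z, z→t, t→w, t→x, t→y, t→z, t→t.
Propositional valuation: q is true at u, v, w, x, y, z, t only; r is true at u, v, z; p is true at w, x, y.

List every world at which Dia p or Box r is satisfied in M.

u, v, w, x, y, z, t

Let φ = Dia p or Box r. Evaluate φ at each world:
  u (successors {u, z}): φ is true.
  v (successors {v, w, x, z, t}): φ is true.
  w (successors {u, v, w, y, z}): φ is true.
  x (successors {u, w, x, y, t}): φ is true.
  y (successors {u, w, x, y, z}): φ is true.
  z (successors {u, x, y, z, t}): φ is true.
  t (successors {w, x, y, z, t}): φ is true.
For instance, at w:
  At w: Dia p is true, Box r is false, so Dia p or Box r is true.
    At w: Dia p requires p at some successor in {u, v, w, y, z}.
      p holds at w, so Dia p is true at w.
    At w: Box r requires r at every successor {u, v, w, y, z}.
      r fails at w, so Box r is false at w.
Satisfying worlds: {u, v, w, x, y, z, t}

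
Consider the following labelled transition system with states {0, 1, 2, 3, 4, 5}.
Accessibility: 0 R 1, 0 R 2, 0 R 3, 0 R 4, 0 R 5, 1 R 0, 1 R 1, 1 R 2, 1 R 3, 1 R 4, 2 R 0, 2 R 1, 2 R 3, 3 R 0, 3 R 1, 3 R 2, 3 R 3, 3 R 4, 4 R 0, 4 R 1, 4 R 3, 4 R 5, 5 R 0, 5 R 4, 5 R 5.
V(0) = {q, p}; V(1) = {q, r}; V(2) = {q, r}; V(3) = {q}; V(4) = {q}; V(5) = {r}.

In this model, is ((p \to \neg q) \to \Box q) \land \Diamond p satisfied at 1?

At 1: (p \to \neg q) \to \Box q is true, \Diamond p is true, so ((p \to \neg q) \to \Box q) \land \Diamond p is true.
  At 1: p \to \neg q is true, \Box q is true, so (p \to \neg q) \to \Box q is true.
    At 1: \Box q requires q at every successor {0, 1, 2, 3, 4}.
      At 0: q is true.
      At 1: q is true.
      At 2: q is true.
      At 3: q is true.
      At 4: q is true.
    So \Box q is true at 1.
  At 1: \Diamond p requires p at some successor in {0, 1, 2, 3, 4}.
    p holds at 0, so \Diamond p is true at 1.

Yes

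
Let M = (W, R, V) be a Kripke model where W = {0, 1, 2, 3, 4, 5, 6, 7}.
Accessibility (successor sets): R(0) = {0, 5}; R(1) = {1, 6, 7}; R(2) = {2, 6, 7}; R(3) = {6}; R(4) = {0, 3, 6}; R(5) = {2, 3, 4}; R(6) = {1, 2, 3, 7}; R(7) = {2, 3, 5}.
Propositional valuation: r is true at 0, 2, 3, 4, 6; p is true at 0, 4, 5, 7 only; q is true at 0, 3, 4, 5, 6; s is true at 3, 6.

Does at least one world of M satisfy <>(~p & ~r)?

Yes

Let φ = <>(~p & ~r). Evaluate φ at each world:
  0 (successors {0, 5}): φ is false.
  1 (successors {1, 6, 7}): φ is true.
  2 (successors {2, 6, 7}): φ is false.
  3 (successors {6}): φ is false.
  4 (successors {0, 3, 6}): φ is false.
  5 (successors {2, 3, 4}): φ is false.
  6 (successors {1, 2, 3, 7}): φ is true.
  7 (successors {2, 3, 5}): φ is false.
Detail at 1 (witness):
  At 1: <>(~p & ~r) requires ~p & ~r at some successor in {1, 6, 7}.
    ~p & ~r holds at 1, so <>(~p & ~r) is true at 1.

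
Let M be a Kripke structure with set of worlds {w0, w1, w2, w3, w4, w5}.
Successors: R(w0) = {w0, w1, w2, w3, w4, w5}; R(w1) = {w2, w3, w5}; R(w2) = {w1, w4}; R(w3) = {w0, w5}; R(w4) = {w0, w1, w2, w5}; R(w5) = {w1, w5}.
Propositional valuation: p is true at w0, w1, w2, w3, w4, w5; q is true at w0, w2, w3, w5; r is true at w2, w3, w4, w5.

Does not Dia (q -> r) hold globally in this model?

Let φ = not Dia (q -> r). Evaluate φ at each world:
  w0 (successors {w0, w1, w2, w3, w4, w5}): φ is false.
  w1 (successors {w2, w3, w5}): φ is false.
  w2 (successors {w1, w4}): φ is false.
  w3 (successors {w0, w5}): φ is false.
  w4 (successors {w0, w1, w2, w5}): φ is false.
  w5 (successors {w1, w5}): φ is false.
Detail at w0 (counterexample):
  At w0: Dia (q -> r) is true, so not Dia (q -> r) is false.
    At w0: Dia (q -> r) requires q -> r at some successor in {w0, w1, w2, w3, w4, w5}.
      q -> r holds at w1, so Dia (q -> r) is true at w0.

No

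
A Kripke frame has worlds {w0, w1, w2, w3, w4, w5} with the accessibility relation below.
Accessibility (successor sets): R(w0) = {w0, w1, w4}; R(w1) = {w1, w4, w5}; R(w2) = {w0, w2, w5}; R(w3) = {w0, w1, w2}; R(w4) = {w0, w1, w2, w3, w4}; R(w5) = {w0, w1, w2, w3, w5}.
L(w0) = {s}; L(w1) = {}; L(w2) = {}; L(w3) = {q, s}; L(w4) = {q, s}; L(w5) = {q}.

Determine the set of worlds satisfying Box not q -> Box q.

w0, w1, w2, w4, w5

Recall that Box ψ holds at a world iff ψ holds at every accessible world, and Dia ψ holds iff ψ holds at some accessible world.
Let φ = Box not q -> Box q. Evaluate φ at each world:
  w0 (successors {w0, w1, w4}): φ is true.
  w1 (successors {w1, w4, w5}): φ is true.
  w2 (successors {w0, w2, w5}): φ is true.
  w3 (successors {w0, w1, w2}): φ is false.
  w4 (successors {w0, w1, w2, w3, w4}): φ is true.
  w5 (successors {w0, w1, w2, w3, w5}): φ is true.
For instance, at w4:
  At w4: Box not q is false, Box q is false, so Box not q -> Box q is true.
    At w4: Box not q requires not q at every successor {w0, w1, w2, w3, w4}.
      not q fails at w3, so Box not q is false at w4.
    At w4: Box q requires q at every successor {w0, w1, w2, w3, w4}.
      q fails at w0, so Box q is false at w4.
Satisfying worlds: {w0, w1, w2, w4, w5}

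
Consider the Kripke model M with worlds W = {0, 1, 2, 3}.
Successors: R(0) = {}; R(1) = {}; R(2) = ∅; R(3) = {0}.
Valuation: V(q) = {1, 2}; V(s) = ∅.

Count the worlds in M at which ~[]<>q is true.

1

Let φ = ~[]<>q. Evaluate φ at each world:
  0 (successors ∅): φ is false.
  1 (successors ∅): φ is false.
  2 (successors ∅): φ is false.
  3 (successors {0}): φ is true.
For instance, at 3:
  At 3: []<>q is false, so ~[]<>q is true.
    At 3: []<>q requires <>q at every successor {0}.
      <>q fails at 0, so []<>q is false at 3.
Satisfying worlds: {3}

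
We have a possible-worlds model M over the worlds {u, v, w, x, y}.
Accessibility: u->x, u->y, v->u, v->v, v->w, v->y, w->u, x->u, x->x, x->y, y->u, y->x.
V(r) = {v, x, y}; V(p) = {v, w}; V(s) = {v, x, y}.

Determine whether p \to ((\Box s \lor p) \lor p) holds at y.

Yes

Recall that \Box ψ holds at a world iff ψ holds at every accessible world, and \Diamond ψ holds iff ψ holds at some accessible world.
At y: p is false, (\Box s \lor p) \lor p is false, so p \to ((\Box s \lor p) \lor p) is true.
  At y: \Box s \lor p is false, p is false, so (\Box s \lor p) \lor p is false.
    At y: \Box s is false, p is false, so \Box s \lor p is false.
      At y: \Box s requires s at every successor {u, x}.
        s fails at u, so \Box s is false at y.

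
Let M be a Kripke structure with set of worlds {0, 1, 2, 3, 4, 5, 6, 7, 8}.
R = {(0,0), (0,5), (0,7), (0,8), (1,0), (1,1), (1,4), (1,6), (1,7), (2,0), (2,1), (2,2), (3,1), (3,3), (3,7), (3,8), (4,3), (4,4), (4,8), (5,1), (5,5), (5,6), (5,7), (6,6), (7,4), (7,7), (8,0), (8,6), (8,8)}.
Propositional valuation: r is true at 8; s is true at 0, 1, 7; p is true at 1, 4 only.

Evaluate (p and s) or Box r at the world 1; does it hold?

Recall that Box ψ holds at a world iff ψ holds at every accessible world, and Dia ψ holds iff ψ holds at some accessible world.
At 1: p and s is true, Box r is false, so (p and s) or Box r is true.
  At 1: Box r requires r at every successor {0, 1, 4, 6, 7}.
    r fails at 0, so Box r is false at 1.

Yes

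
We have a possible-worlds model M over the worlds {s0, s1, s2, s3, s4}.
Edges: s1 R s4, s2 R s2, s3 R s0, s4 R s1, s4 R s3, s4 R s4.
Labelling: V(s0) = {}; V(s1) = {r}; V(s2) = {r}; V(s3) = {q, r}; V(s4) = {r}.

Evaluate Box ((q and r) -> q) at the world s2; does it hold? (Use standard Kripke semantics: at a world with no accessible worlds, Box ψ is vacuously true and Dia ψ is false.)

Yes

At s2: Box ((q and r) -> q) requires (q and r) -> q at every successor {s2}.
  At s2: (q and r) -> q is true.
So Box ((q and r) -> q) is true at s2.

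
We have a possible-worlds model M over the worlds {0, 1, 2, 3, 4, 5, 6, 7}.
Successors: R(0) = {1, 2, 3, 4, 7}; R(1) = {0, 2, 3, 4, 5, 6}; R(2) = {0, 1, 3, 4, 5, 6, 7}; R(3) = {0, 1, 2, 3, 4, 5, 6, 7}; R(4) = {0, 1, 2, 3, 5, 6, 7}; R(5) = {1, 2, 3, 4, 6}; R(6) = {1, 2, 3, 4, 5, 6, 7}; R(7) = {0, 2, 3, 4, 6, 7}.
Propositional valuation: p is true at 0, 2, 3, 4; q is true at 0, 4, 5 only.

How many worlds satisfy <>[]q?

Let φ = <>[]q. Evaluate φ at each world:
  0 (successors {1, 2, 3, 4, 7}): φ is false.
  1 (successors {0, 2, 3, 4, 5, 6}): φ is false.
  2 (successors {0, 1, 3, 4, 5, 6, 7}): φ is false.
  3 (successors {0, 1, 2, 3, 4, 5, 6, 7}): φ is false.
  4 (successors {0, 1, 2, 3, 5, 6, 7}): φ is false.
  5 (successors {1, 2, 3, 4, 6}): φ is false.
  6 (successors {1, 2, 3, 4, 5, 6, 7}): φ is false.
  7 (successors {0, 2, 3, 4, 6, 7}): φ is false.
For instance, at 1:
  At 1: <>[]q requires []q at some successor in {0, 2, 3, 4, 5, 6}.
    At 0: []q is false.
    At 2: []q is false.
    At 3: []q is false.
    At 4: []q is false.
    At 5: []q is false.
    At 6: []q is false.
  So <>[]q is false at 1.
Satisfying worlds: none.

0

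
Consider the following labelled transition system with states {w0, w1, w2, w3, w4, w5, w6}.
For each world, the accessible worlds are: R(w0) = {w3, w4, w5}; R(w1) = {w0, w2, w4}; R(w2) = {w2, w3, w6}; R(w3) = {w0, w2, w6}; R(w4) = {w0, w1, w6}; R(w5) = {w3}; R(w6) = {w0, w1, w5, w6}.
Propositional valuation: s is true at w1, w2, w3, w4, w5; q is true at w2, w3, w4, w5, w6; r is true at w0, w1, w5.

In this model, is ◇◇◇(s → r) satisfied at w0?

At w0: ◇◇◇(s → r) requires ◇◇(s → r) at some successor in {w3, w4, w5}.
  ◇◇(s → r) holds at w3, so ◇◇◇(s → r) is true at w0.
    At w3: ◇◇(s → r) requires ◇(s → r) at some successor in {w0, w2, w6}.
      ◇(s → r) holds at w0, so ◇◇(s → r) is true at w3.

Yes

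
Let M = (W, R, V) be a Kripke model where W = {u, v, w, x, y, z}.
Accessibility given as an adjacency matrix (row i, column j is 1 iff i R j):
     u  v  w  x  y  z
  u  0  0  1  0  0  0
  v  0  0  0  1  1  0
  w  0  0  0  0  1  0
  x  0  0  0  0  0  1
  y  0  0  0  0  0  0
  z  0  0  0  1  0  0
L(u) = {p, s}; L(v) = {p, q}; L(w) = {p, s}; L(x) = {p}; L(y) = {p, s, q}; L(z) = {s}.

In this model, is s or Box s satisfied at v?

No

At v: s is false, Box s is false, so s or Box s is false.
  At v: Box s requires s at every successor {x, y}.
    s fails at x, so Box s is false at v.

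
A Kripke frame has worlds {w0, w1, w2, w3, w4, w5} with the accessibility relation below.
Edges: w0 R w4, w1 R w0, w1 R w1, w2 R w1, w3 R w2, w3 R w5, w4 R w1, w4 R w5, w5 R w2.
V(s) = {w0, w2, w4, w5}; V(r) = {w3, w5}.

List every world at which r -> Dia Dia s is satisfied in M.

Let φ = r -> Dia Dia s. Evaluate φ at each world:
  w0 (successors {w4}): φ is true.
  w1 (successors {w0, w1}): φ is true.
  w2 (successors {w1}): φ is true.
  w3 (successors {w2, w5}): φ is true.
  w4 (successors {w1, w5}): φ is true.
  w5 (successors {w2}): φ is false.
For instance, at w0:
  At w0: r is false, Dia Dia s is true, so r -> Dia Dia s is true.
    At w0: Dia Dia s requires Dia s at some successor in {w4}.
      Dia s holds at w4, so Dia Dia s is true at w0.
Satisfying worlds: {w0, w1, w2, w3, w4}

w0, w1, w2, w3, w4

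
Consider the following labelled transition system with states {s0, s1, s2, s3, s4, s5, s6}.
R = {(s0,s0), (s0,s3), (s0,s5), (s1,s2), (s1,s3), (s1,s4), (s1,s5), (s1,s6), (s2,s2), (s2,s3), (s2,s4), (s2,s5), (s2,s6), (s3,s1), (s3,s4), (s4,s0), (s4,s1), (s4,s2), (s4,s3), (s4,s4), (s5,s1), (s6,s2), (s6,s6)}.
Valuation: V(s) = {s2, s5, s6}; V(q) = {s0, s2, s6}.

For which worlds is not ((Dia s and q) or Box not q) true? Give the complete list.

s1, s4

Recall that Box ψ holds at a world iff ψ holds at every accessible world, and Dia ψ holds iff ψ holds at some accessible world.
Let φ = not ((Dia s and q) or Box not q). Evaluate φ at each world:
  s0 (successors {s0, s3, s5}): φ is false.
  s1 (successors {s2, s3, s4, s5, s6}): φ is true.
  s2 (successors {s2, s3, s4, s5, s6}): φ is false.
  s3 (successors {s1, s4}): φ is false.
  s4 (successors {s0, s1, s2, s3, s4}): φ is true.
  s5 (successors {s1}): φ is false.
  s6 (successors {s2, s6}): φ is false.
For instance, at s3:
  At s3: (Dia s and q) or Box not q is true, so not ((Dia s and q) or Box not q) is false.
    At s3: Dia s and q is false, Box not q is true, so (Dia s and q) or Box not q is true.
      At s3: Dia s is false, q is false, so Dia s and q is false.
      At s3: Box not q requires not q at every successor {s1, s4}.
        At s1: not q is true.
        At s4: not q is true.
      So Box not q is true at s3.
Satisfying worlds: {s1, s4}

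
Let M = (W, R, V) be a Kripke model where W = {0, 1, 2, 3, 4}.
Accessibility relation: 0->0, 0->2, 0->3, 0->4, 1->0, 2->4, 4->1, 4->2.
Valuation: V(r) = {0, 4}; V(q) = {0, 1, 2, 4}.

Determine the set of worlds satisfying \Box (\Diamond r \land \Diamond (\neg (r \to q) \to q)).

Let φ = \Box (\Diamond r \land \Diamond (\neg (r \to q) \to q)). Evaluate φ at each world:
  0 (successors {0, 2, 3, 4}): φ is false.
  1 (successors {0}): φ is true.
  2 (successors {4}): φ is false.
  3 (successors ∅): φ is true.
  4 (successors {1, 2}): φ is true.
For instance, at 0:
  At 0: \Box (\Diamond r \land \Diamond (\neg (r \to q) \to q)) requires \Diamond r \land \Diamond (\neg (r \to q) \to q) at every successor {0, 2, 3, 4}.
    \Diamond r \land \Diamond (\neg (r \to q) \to q) fails at 3, so \Box (\Diamond r \land \Diamond (\neg (r \to q) \to q)) is false at 0.
      At 3: \Diamond r is false, \Diamond (\neg (r \to q) \to q) is false, so \Diamond r \land \Diamond (\neg (r \to q) \to q) is false.
Satisfying worlds: {1, 3, 4}

1, 3, 4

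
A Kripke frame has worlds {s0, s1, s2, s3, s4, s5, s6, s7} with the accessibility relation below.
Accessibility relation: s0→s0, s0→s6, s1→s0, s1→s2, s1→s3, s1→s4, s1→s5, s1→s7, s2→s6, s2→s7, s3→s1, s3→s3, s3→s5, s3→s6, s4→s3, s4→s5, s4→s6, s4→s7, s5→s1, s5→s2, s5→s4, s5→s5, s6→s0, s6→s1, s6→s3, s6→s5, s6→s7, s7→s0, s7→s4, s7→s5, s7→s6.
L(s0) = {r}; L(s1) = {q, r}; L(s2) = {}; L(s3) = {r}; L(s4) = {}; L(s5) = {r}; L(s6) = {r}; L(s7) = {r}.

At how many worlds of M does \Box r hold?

Recall that \Box ψ holds at a world iff ψ holds at every accessible world, and \Diamond ψ holds iff ψ holds at some accessible world.
Let φ = \Box r. Evaluate φ at each world:
  s0 (successors {s0, s6}): φ is true.
  s1 (successors {s0, s2, s3, s4, s5, s7}): φ is false.
  s2 (successors {s6, s7}): φ is true.
  s3 (successors {s1, s3, s5, s6}): φ is true.
  s4 (successors {s3, s5, s6, s7}): φ is true.
  s5 (successors {s1, s2, s4, s5}): φ is false.
  s6 (successors {s0, s1, s3, s5, s7}): φ is true.
  s7 (successors {s0, s4, s5, s6}): φ is false.
For instance, at s7:
  At s7: \Box r requires r at every successor {s0, s4, s5, s6}.
    r fails at s4, so \Box r is false at s7.
Satisfying worlds: {s0, s2, s3, s4, s6}

5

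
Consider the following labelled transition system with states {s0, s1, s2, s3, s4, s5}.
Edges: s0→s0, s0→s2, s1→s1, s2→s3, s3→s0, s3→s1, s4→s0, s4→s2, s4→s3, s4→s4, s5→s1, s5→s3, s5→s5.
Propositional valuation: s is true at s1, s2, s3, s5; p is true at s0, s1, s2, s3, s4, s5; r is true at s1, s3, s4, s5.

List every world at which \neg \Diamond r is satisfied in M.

s0

Let φ = \neg \Diamond r. Evaluate φ at each world:
  s0 (successors {s0, s2}): φ is true.
  s1 (successors {s1}): φ is false.
  s2 (successors {s3}): φ is false.
  s3 (successors {s0, s1}): φ is false.
  s4 (successors {s0, s2, s3, s4}): φ is false.
  s5 (successors {s1, s3, s5}): φ is false.
For instance, at s3:
  At s3: \Diamond r is true, so \neg \Diamond r is false.
    At s3: \Diamond r requires r at some successor in {s0, s1}.
      r holds at s1, so \Diamond r is true at s3.
Satisfying worlds: {s0}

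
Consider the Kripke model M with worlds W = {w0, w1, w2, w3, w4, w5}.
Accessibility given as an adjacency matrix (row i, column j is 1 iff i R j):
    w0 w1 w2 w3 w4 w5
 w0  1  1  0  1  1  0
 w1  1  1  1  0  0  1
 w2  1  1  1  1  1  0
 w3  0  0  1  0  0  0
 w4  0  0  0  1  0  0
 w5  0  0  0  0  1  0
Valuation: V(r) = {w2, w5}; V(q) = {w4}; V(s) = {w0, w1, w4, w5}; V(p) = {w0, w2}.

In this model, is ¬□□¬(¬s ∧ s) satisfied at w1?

Recall that □ψ holds at a world iff ψ holds at every accessible world, and ◇ψ holds iff ψ holds at some accessible world.
At w1: □□¬(¬s ∧ s) is true, so ¬□□¬(¬s ∧ s) is false.
  At w1: □□¬(¬s ∧ s) requires □¬(¬s ∧ s) at every successor {w0, w1, w2, w5}.
    At w0: □¬(¬s ∧ s) is true.
    At w1: □¬(¬s ∧ s) is true.
    At w2: □¬(¬s ∧ s) is true.
    At w5: □¬(¬s ∧ s) is true.
  So □□¬(¬s ∧ s) is true at w1.

No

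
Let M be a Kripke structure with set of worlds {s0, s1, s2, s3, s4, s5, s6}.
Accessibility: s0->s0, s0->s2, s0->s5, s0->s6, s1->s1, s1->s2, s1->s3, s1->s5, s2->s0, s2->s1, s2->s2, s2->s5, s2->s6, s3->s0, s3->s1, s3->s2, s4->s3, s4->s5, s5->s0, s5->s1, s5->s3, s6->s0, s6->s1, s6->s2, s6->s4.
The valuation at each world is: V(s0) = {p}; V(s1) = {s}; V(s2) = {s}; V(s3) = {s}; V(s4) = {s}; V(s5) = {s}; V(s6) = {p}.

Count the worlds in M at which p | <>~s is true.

5

Recall that <>ψ holds at a world iff ψ holds at some accessible world.
Let φ = p | <>~s. Evaluate φ at each world:
  s0 (successors {s0, s2, s5, s6}): φ is true.
  s1 (successors {s1, s2, s3, s5}): φ is false.
  s2 (successors {s0, s1, s2, s5, s6}): φ is true.
  s3 (successors {s0, s1, s2}): φ is true.
  s4 (successors {s3, s5}): φ is false.
  s5 (successors {s0, s1, s3}): φ is true.
  s6 (successors {s0, s1, s2, s4}): φ is true.
For instance, at s1:
  At s1: p is false, <>~s is false, so p | <>~s is false.
    At s1: <>~s requires ~s at some successor in {s1, s2, s3, s5}.
      At s1: ~s is false.
      At s2: ~s is false.
      At s3: ~s is false.
      At s5: ~s is false.
    So <>~s is false at s1.
Satisfying worlds: {s0, s2, s3, s5, s6}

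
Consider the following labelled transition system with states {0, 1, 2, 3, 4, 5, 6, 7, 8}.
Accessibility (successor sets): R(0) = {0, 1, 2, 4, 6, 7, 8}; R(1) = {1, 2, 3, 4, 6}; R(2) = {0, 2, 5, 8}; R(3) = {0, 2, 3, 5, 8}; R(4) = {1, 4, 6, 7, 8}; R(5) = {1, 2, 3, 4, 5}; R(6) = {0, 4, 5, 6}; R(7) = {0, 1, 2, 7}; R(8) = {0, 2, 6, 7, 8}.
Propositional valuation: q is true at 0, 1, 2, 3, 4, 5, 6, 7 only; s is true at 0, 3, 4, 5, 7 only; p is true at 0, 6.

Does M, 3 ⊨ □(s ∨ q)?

At 3: □(s ∨ q) requires s ∨ q at every successor {0, 2, 3, 5, 8}.
  s ∨ q fails at 8, so □(s ∨ q) is false at 3.

No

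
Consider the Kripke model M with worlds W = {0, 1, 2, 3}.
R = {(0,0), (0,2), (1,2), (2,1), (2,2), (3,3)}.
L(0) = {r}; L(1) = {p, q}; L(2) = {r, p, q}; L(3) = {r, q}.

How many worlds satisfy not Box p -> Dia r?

Recall that Box ψ holds at a world iff ψ holds at every accessible world, and Dia ψ holds iff ψ holds at some accessible world.
Let φ = not Box p -> Dia r. Evaluate φ at each world:
  0 (successors {0, 2}): φ is true.
  1 (successors {2}): φ is true.
  2 (successors {1, 2}): φ is true.
  3 (successors {3}): φ is true.
For instance, at 3:
  At 3: not Box p is true, Dia r is true, so not Box p -> Dia r is true.
    At 3: Box p is false, so not Box p is true.
      At 3: Box p requires p at every successor {3}.
        p fails at 3, so Box p is false at 3.
    At 3: Dia r requires r at some successor in {3}.
      r holds at 3, so Dia r is true at 3.
Satisfying worlds: {0, 1, 2, 3}

4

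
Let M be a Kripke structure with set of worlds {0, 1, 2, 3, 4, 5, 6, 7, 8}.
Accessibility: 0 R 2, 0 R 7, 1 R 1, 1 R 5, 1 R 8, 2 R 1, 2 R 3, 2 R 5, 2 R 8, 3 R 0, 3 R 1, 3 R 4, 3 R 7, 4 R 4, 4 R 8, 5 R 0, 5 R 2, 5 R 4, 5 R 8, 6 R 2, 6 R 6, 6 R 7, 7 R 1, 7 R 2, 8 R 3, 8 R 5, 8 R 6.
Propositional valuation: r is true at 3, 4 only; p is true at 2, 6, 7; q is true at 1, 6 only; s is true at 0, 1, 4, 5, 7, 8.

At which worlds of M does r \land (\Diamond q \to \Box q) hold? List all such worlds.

Let φ = r \land (\Diamond q \to \Box q). Evaluate φ at each world:
  0 (successors {2, 7}): φ is false.
  1 (successors {1, 5, 8}): φ is false.
  2 (successors {1, 3, 5, 8}): φ is false.
  3 (successors {0, 1, 4, 7}): φ is false.
  4 (successors {4, 8}): φ is true.
  5 (successors {0, 2, 4, 8}): φ is false.
  6 (successors {2, 6, 7}): φ is false.
  7 (successors {1, 2}): φ is false.
  8 (successors {3, 5, 6}): φ is false.
For instance, at 2:
  At 2: r is false, \Diamond q \to \Box q is false, so r \land (\Diamond q \to \Box q) is false.
    At 2: \Diamond q is true, \Box q is false, so \Diamond q \to \Box q is false.
      At 2: \Diamond q requires q at some successor in {1, 3, 5, 8}.
        q holds at 1, so \Diamond q is true at 2.
      At 2: \Box q requires q at every successor {1, 3, 5, 8}.
        q fails at 3, so \Box q is false at 2.
Satisfying worlds: {4}

4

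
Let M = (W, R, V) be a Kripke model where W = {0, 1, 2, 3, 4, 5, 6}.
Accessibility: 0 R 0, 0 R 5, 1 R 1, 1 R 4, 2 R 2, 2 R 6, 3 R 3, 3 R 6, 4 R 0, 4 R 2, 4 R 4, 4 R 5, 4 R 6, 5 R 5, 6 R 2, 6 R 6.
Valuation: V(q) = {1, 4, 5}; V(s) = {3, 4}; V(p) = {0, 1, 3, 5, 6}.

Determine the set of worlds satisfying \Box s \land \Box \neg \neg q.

none

Let φ = \Box s \land \Box \neg \neg q. Evaluate φ at each world:
  0 (successors {0, 5}): φ is false.
  1 (successors {1, 4}): φ is false.
  2 (successors {2, 6}): φ is false.
  3 (successors {3, 6}): φ is false.
  4 (successors {0, 2, 4, 5, 6}): φ is false.
  5 (successors {5}): φ is false.
  6 (successors {2, 6}): φ is false.
For instance, at 4:
  At 4: \Box s is false, \Box \neg \neg q is false, so \Box s \land \Box \neg \neg q is false.
    At 4: \Box s requires s at every successor {0, 2, 4, 5, 6}.
      s fails at 0, so \Box s is false at 4.
    At 4: \Box \neg \neg q requires \neg \neg q at every successor {0, 2, 4, 5, 6}.
      \neg \neg q fails at 0, so \Box \neg \neg q is false at 4.
Satisfying worlds: none.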